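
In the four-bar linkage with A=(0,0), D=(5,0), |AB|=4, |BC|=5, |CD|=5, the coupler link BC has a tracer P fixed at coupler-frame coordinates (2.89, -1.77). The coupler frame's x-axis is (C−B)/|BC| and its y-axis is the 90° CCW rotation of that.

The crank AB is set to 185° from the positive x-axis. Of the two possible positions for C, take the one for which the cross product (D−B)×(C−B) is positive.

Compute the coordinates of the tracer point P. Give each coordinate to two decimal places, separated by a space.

A=(0,0), D=(5.00,0)
B = A + 4.00·(cos185°, sin185°) = (-3.9848, -0.3486)
|BD| = 8.9915
circle(B,5.00) ∩ circle(D,5.00): a=4.4958, h=2.1882
  candidates: C₊=(0.4228,2.0122) cross=19.675; C₋=(0.5925,-2.3608) cross=-19.675
  mode + wants cross > 0 → take C=(0.4228,2.0122) (cross=19.675)
ex = (C−B)/|BC| = (0.8815,0.4722); ey = (-0.4722,0.8815)
P = B + 2.89·ex + -1.77·ey = (-0.6015,-0.5443)

-0.60 -0.54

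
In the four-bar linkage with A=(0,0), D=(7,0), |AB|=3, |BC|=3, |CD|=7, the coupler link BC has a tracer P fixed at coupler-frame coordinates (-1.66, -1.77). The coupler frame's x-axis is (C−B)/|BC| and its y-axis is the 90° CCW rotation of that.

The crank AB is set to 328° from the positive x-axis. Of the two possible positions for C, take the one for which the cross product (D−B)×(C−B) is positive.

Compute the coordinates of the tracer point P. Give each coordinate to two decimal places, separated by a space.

4.89 -0.97

A=(0,0), D=(7.00,0)
B = A + 3.00·(cos328°, sin328°) = (2.5441, -1.5898)
|BD| = 4.7310
circle(B,3.00) ∩ circle(D,7.00): a=-1.8620, h=2.3522
  candidates: C₊=(0.0000,0.0000) cross=11.128; C₋=(1.5809,-4.4309) cross=-11.128
  mode + wants cross > 0 → take C=(0.0000,0.0000) (cross=11.128)
ex = (C−B)/|BC| = (-0.8480,0.5299); ey = (-0.5299,-0.8480)
P = B + -1.66·ex + -1.77·ey = (4.8899,-0.9684)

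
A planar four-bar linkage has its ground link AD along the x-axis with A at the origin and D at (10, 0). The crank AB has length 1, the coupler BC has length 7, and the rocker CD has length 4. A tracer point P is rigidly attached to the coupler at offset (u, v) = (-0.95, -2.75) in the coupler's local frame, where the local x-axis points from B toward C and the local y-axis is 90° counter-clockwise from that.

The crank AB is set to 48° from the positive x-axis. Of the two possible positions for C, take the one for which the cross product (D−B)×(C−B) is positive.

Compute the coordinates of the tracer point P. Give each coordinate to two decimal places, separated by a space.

A=(0,0), D=(10.00,0)
B = A + 1.00·(cos48°, sin48°) = (0.6691, 0.7431)
|BD| = 9.3604
circle(B,7.00) ∩ circle(D,4.00): a=6.4430, h=2.7365
  candidates: C₊=(7.3090,2.9595) cross=25.615; C₋=(6.8745,-2.4962) cross=-25.615
  mode + wants cross > 0 → take C=(7.3090,2.9595) (cross=25.615)
ex = (C−B)/|BC| = (0.9486,0.3166); ey = (-0.3166,0.9486)
P = B + -0.95·ex + -2.75·ey = (0.6387,-2.1662)

0.64 -2.17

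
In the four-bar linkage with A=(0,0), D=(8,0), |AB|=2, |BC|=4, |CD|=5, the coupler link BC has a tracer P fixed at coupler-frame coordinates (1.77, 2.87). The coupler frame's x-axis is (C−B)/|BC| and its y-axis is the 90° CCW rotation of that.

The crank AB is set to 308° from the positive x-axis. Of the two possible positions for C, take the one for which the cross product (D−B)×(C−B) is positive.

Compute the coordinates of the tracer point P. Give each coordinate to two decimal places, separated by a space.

A=(0,0), D=(8.00,0)
B = A + 2.00·(cos308°, sin308°) = (1.2313, -1.5760)
|BD| = 6.9497
circle(B,4.00) ∩ circle(D,5.00): a=2.8274, h=2.8295
  candidates: C₊=(3.3434,1.8209) cross=19.664; C₋=(4.6267,-3.6906) cross=-19.664
  mode + wants cross > 0 → take C=(3.3434,1.8209) (cross=19.664)
ex = (C−B)/|BC| = (0.5280,0.8492); ey = (-0.8492,0.5280)
P = B + 1.77·ex + 2.87·ey = (-0.2714,1.4425)

-0.27 1.44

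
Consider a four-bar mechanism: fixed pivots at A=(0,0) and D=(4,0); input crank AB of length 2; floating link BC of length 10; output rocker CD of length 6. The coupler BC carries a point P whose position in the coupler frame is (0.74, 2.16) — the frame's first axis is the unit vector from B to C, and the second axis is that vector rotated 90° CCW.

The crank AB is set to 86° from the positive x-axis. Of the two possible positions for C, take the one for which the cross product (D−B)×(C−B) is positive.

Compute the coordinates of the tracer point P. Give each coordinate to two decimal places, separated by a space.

A=(0,0), D=(4.00,0)
B = A + 2.00·(cos86°, sin86°) = (0.1395, 1.9951)
|BD| = 4.3456
circle(B,10.00) ∩ circle(D,6.00): a=9.5366, h=3.0088
  candidates: C₊=(9.9930,0.2896) cross=13.075; C₋=(7.2302,-5.0563) cross=-13.075
  mode + wants cross > 0 → take C=(9.9930,0.2896) (cross=13.075)
ex = (C−B)/|BC| = (0.9853,-0.1705); ey = (0.1705,0.9853)
P = B + 0.74·ex + 2.16·ey = (1.2371,3.9973)

1.24 4.00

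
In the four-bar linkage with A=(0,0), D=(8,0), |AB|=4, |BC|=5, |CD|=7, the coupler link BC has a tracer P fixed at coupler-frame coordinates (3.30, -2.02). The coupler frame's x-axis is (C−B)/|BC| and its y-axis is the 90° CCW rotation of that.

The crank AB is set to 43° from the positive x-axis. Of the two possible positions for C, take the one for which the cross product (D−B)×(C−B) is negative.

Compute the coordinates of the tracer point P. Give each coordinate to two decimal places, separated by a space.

-0.06 0.27

A=(0,0), D=(8.00,0)
B = A + 4.00·(cos43°, sin43°) = (2.9254, 2.7280)
|BD| = 5.7614
circle(B,5.00) ∩ circle(D,7.00): a=0.7978, h=4.9359
  candidates: C₊=(5.9653,6.6978) cross=28.438; C₋=(1.2910,-1.9973) cross=-28.438
  mode - wants cross < 0 → take C=(1.2910,-1.9973) (cross=-28.438)
ex = (C−B)/|BC| = (-0.3269,-0.9451); ey = (0.9451,-0.3269)
P = B + 3.30·ex + -2.02·ey = (-0.0623,0.2696)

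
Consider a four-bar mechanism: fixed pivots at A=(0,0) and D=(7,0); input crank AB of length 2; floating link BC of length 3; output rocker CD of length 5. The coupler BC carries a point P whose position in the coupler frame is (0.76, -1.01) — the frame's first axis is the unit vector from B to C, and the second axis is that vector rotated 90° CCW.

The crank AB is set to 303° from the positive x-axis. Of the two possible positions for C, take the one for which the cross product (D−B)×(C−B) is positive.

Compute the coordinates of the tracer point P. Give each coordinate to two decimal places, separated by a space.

A=(0,0), D=(7.00,0)
B = A + 2.00·(cos303°, sin303°) = (1.0893, -1.6773)
|BD| = 6.1441
circle(B,3.00) ∩ circle(D,5.00): a=1.7700, h=2.4222
  candidates: C₊=(2.1308,1.1361) cross=14.882; C₋=(3.4533,-3.5243) cross=-14.882
  mode + wants cross > 0 → take C=(2.1308,1.1361) (cross=14.882)
ex = (C−B)/|BC| = (0.3472,0.9378); ey = (-0.9378,0.3472)
P = B + 0.76·ex + -1.01·ey = (2.3003,-1.3152)

2.30 -1.32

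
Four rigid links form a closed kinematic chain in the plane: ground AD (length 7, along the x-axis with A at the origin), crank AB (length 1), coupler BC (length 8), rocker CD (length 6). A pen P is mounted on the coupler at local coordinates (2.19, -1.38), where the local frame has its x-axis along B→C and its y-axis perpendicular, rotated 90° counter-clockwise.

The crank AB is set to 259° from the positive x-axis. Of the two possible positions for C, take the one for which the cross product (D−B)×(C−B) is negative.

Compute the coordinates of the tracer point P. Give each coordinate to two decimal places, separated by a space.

A=(0,0), D=(7.00,0)
B = A + 1.00·(cos259°, sin259°) = (-0.1908, -0.9816)
|BD| = 7.2575
circle(B,8.00) ∩ circle(D,6.00): a=5.5578, h=5.7542
  candidates: C₊=(4.5376,5.4714) cross=41.761; C₋=(6.0942,-5.9312) cross=-41.761
  mode - wants cross < 0 → take C=(6.0942,-5.9312) (cross=-41.761)
ex = (C−B)/|BC| = (0.7856,-0.6187); ey = (0.6187,0.7856)
P = B + 2.19·ex + -1.38·ey = (0.6759,-3.4207)

0.68 -3.42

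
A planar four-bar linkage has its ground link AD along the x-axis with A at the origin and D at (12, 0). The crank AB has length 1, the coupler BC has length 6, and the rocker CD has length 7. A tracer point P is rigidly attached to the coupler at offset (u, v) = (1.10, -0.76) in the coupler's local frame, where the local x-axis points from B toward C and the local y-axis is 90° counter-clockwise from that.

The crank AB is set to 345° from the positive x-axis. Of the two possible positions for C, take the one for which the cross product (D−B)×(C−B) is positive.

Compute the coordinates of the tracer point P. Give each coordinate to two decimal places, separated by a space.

A=(0,0), D=(12.00,0)
B = A + 1.00·(cos345°, sin345°) = (0.9659, -0.2588)
|BD| = 11.0371
circle(B,6.00) ∩ circle(D,7.00): a=4.9296, h=3.4203
  candidates: C₊=(5.8140,3.2762) cross=37.751; C₋=(5.9744,-3.5626) cross=-37.751
  mode + wants cross > 0 → take C=(5.8140,3.2762) (cross=37.751)
ex = (C−B)/|BC| = (0.8080,0.5892); ey = (-0.5892,0.8080)
P = B + 1.10·ex + -0.76·ey = (2.3025,-0.2248)

2.30 -0.22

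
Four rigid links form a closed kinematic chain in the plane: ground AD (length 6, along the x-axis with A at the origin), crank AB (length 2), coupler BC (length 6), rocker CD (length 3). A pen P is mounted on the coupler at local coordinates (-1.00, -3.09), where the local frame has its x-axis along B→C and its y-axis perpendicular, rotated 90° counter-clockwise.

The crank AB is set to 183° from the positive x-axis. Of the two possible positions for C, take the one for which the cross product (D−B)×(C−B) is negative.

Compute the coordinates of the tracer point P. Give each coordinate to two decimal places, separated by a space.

A=(0,0), D=(6.00,0)
B = A + 2.00·(cos183°, sin183°) = (-1.9973, -0.1047)
|BD| = 7.9979
circle(B,6.00) ∩ circle(D,3.00): a=5.6869, h=1.9129
  candidates: C₊=(3.6641,1.8825) cross=15.299; C₋=(3.7142,-1.9430) cross=-15.299
  mode - wants cross < 0 → take C=(3.7142,-1.9430) (cross=-15.299)
ex = (C−B)/|BC| = (0.9519,-0.3064); ey = (0.3064,0.9519)
P = B + -1.00·ex + -3.09·ey = (-3.8959,-2.7397)

-3.90 -2.74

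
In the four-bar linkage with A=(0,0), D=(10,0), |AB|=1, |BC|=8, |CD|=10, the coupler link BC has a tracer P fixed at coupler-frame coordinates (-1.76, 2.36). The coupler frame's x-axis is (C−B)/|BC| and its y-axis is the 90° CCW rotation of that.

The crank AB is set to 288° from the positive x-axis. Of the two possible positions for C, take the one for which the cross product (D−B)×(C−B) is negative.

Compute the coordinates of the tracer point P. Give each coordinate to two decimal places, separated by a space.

1.58 1.71

A=(0,0), D=(10.00,0)
B = A + 1.00·(cos288°, sin288°) = (0.3090, -0.9511)
|BD| = 9.7375
circle(B,8.00) ∩ circle(D,10.00): a=3.0203, h=7.4080
  candidates: C₊=(2.5913,6.7165) cross=72.135; C₋=(4.0384,-8.0286) cross=-72.135
  mode - wants cross < 0 → take C=(4.0384,-8.0286) (cross=-72.135)
ex = (C−B)/|BC| = (0.4662,-0.8847); ey = (0.8847,0.4662)
P = B + -1.76·ex + 2.36·ey = (1.5764,1.7062)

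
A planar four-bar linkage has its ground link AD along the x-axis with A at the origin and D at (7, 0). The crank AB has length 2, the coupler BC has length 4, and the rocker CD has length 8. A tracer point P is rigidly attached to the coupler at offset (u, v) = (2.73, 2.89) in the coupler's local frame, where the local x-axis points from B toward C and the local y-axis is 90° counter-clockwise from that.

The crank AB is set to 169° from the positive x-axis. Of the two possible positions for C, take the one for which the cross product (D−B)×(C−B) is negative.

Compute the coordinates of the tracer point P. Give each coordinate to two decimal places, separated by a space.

1.80 -0.91

A=(0,0), D=(7.00,0)
B = A + 2.00·(cos169°, sin169°) = (-1.9633, 0.3816)
|BD| = 8.9714
circle(B,4.00) ∩ circle(D,8.00): a=1.8105, h=3.5668
  candidates: C₊=(-0.0027,3.8682) cross=31.999; C₋=(-0.3061,-3.2590) cross=-31.999
  mode - wants cross < 0 → take C=(-0.3061,-3.2590) (cross=-31.999)
ex = (C−B)/|BC| = (0.4143,-0.9101); ey = (0.9101,0.4143)
P = B + 2.73·ex + 2.89·ey = (1.7981,-0.9058)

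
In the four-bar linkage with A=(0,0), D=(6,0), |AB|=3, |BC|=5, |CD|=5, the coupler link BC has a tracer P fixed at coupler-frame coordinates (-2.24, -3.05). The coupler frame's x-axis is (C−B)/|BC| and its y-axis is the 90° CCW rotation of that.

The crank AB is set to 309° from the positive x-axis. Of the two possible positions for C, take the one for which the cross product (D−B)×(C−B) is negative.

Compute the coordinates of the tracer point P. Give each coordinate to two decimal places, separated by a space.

A=(0,0), D=(6.00,0)
B = A + 3.00·(cos309°, sin309°) = (1.8880, -2.3314)
|BD| = 4.7270
circle(B,5.00) ∩ circle(D,5.00): a=2.3635, h=4.4061
  candidates: C₊=(1.7708,2.6672) cross=20.828; C₋=(6.1172,-4.9986) cross=-20.828
  mode - wants cross < 0 → take C=(6.1172,-4.9986) (cross=-20.828)
ex = (C−B)/|BC| = (0.8458,-0.5334); ey = (0.5334,0.8458)
P = B + -2.24·ex + -3.05·ey = (-1.6337,-3.7163)

-1.63 -3.72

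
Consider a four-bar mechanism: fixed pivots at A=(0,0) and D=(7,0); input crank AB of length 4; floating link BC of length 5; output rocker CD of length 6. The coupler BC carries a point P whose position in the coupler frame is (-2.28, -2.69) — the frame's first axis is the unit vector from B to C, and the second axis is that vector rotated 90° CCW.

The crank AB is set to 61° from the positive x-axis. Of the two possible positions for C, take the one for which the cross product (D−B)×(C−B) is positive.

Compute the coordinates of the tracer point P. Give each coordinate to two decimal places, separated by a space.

1.28 0.03

A=(0,0), D=(7.00,0)
B = A + 4.00·(cos61°, sin61°) = (1.9392, 3.4985)
|BD| = 6.1523
circle(B,5.00) ∩ circle(D,6.00): a=2.1822, h=4.4987
  candidates: C₊=(6.2924,5.9581) cross=27.677; C₋=(1.1761,-1.4429) cross=-27.677
  mode + wants cross > 0 → take C=(6.2924,5.9581) (cross=27.677)
ex = (C−B)/|BC| = (0.8706,0.4919); ey = (-0.4919,0.8706)
P = B + -2.28·ex + -2.69·ey = (1.2775,0.0349)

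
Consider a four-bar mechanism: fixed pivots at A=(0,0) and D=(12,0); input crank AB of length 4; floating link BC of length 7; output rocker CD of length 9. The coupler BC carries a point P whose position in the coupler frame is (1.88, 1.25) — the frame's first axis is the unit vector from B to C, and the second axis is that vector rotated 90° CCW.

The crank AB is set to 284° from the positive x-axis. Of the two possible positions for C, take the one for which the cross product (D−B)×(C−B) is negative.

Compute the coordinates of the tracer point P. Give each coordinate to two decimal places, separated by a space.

3.22 -3.77

A=(0,0), D=(12.00,0)
B = A + 4.00·(cos284°, sin284°) = (0.9677, -3.8812)
|BD| = 11.6951
circle(B,7.00) ∩ circle(D,9.00): a=4.4795, h=5.3791
  candidates: C₊=(3.4082,2.6796) cross=62.909; C₋=(6.9784,-7.4688) cross=-62.909
  mode - wants cross < 0 → take C=(6.9784,-7.4688) (cross=-62.909)
ex = (C−B)/|BC| = (0.8587,-0.5125); ey = (0.5125,0.8587)
P = B + 1.88·ex + 1.25·ey = (3.2226,-3.7714)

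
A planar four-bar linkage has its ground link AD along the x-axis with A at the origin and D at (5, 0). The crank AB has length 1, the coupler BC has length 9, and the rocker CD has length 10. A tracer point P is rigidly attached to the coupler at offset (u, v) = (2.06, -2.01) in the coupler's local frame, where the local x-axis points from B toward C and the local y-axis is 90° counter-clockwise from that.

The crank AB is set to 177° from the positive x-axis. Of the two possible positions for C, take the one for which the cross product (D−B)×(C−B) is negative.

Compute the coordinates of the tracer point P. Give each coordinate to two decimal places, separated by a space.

A=(0,0), D=(5.00,0)
B = A + 1.00·(cos177°, sin177°) = (-0.9986, 0.0523)
|BD| = 5.9989
circle(B,9.00) ∩ circle(D,10.00): a=1.4158, h=8.8879
  candidates: C₊=(0.4947,8.9276) cross=53.318; C₋=(0.3396,-8.8476) cross=-53.318
  mode - wants cross < 0 → take C=(0.3396,-8.8476) (cross=-53.318)
ex = (C−B)/|BC| = (0.1487,-0.9889); ey = (0.9889,0.1487)
P = B + 2.06·ex + -2.01·ey = (-2.6800,-2.2836)

-2.68 -2.28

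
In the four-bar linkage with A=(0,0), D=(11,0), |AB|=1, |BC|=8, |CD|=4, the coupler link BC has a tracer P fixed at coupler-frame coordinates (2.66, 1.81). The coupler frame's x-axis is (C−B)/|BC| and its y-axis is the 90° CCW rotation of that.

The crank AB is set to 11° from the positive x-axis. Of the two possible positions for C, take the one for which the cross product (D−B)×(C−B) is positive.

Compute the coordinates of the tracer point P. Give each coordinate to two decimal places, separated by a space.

A=(0,0), D=(11.00,0)
B = A + 1.00·(cos11°, sin11°) = (0.9816, 0.1908)
|BD| = 10.0202
circle(B,8.00) ∩ circle(D,4.00): a=7.4053, h=3.0269
  candidates: C₊=(8.4432,3.0761) cross=30.330; C₋=(8.3279,-2.9766) cross=-30.330
  mode + wants cross > 0 → take C=(8.4432,3.0761) (cross=30.330)
ex = (C−B)/|BC| = (0.9327,0.3607); ey = (-0.3607,0.9327)
P = B + 2.66·ex + 1.81·ey = (2.8098,2.8384)

2.81 2.84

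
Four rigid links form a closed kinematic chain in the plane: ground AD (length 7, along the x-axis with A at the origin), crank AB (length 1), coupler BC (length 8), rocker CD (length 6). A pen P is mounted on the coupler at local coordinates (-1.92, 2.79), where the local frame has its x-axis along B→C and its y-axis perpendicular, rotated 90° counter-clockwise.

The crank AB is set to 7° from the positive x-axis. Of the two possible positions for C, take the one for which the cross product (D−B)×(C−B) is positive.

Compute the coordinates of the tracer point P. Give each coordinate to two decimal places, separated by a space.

A=(0,0), D=(7.00,0)
B = A + 1.00·(cos7°, sin7°) = (0.9925, 0.1219)
|BD| = 6.0087
circle(B,8.00) ∩ circle(D,6.00): a=5.3343, h=5.9620
  candidates: C₊=(6.4467,5.9744) cross=35.824; C₋=(6.2048,-5.9471) cross=-35.824
  mode + wants cross > 0 → take C=(6.4467,5.9744) (cross=35.824)
ex = (C−B)/|BC| = (0.6818,0.7316); ey = (-0.7316,0.6818)
P = B + -1.92·ex + 2.79·ey = (-2.3575,0.6194)

-2.36 0.62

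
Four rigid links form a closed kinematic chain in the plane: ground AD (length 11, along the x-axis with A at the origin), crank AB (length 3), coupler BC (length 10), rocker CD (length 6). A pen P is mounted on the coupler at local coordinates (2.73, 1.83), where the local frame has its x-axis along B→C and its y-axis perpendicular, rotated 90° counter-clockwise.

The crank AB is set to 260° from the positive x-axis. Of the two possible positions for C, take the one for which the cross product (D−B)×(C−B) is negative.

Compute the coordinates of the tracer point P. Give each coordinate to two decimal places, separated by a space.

A=(0,0), D=(11.00,0)
B = A + 3.00·(cos260°, sin260°) = (-0.5209, -2.9544)
|BD| = 11.8937
circle(B,10.00) ∩ circle(D,6.00): a=8.6374, h=5.0394
  candidates: C₊=(6.5939,4.0726) cross=59.938; C₋=(9.0975,-5.6904) cross=-59.938
  mode - wants cross < 0 → take C=(9.0975,-5.6904) (cross=-59.938)
ex = (C−B)/|BC| = (0.9618,-0.2736); ey = (0.2736,0.9618)
P = B + 2.73·ex + 1.83·ey = (2.6056,-1.9412)

2.61 -1.94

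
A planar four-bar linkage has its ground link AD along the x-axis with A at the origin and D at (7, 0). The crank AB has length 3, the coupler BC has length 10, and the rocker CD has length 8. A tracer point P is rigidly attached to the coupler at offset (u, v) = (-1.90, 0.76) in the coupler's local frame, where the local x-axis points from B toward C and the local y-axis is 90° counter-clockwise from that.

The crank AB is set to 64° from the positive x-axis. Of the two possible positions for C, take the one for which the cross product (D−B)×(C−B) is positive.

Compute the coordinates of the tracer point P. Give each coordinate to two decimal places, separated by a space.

A=(0,0), D=(7.00,0)
B = A + 3.00·(cos64°, sin64°) = (1.3151, 2.6964)
|BD| = 6.2919
circle(B,10.00) ∩ circle(D,8.00): a=6.0068, h=7.9949
  candidates: C₊=(10.1685,7.3458) cross=50.303; C₋=(3.3162,-7.1014) cross=-50.303
  mode + wants cross > 0 → take C=(10.1685,7.3458) (cross=50.303)
ex = (C−B)/|BC| = (0.8853,0.4649); ey = (-0.4649,0.8853)
P = B + -1.90·ex + 0.76·ey = (-0.7204,2.4859)

-0.72 2.49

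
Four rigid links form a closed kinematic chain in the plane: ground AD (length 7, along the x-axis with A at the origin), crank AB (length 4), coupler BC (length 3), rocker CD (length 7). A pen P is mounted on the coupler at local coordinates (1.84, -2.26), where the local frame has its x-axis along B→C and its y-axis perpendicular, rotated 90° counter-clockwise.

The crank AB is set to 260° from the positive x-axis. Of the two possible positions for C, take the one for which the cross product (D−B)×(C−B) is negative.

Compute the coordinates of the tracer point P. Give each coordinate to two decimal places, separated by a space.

0.22 -6.71

A=(0,0), D=(7.00,0)
B = A + 4.00·(cos260°, sin260°) = (-0.6946, -3.9392)
|BD| = 8.6443
circle(B,3.00) ∩ circle(D,7.00): a=2.0085, h=2.2284
  candidates: C₊=(0.0777,-1.0404) cross=19.263; C₋=(2.1087,-5.0076) cross=-19.263
  mode - wants cross < 0 → take C=(2.1087,-5.0076) (cross=-19.263)
ex = (C−B)/|BC| = (0.9344,-0.3561); ey = (0.3561,0.9344)
P = B + 1.84·ex + -2.26·ey = (0.2200,-6.7063)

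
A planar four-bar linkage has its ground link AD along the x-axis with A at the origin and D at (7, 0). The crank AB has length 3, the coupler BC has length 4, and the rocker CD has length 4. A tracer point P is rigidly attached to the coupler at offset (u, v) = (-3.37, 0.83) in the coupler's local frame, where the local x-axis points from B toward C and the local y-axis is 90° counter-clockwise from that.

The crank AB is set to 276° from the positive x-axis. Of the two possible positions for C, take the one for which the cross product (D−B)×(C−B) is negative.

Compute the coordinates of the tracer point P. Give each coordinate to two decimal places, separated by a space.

A=(0,0), D=(7.00,0)
B = A + 3.00·(cos276°, sin276°) = (0.3136, -2.9836)
|BD| = 7.3219
circle(B,4.00) ∩ circle(D,4.00): a=3.6609, h=1.6117
  candidates: C₊=(3.0000,-0.0200) cross=11.801; C₋=(4.3135,-2.9636) cross=-11.801
  mode - wants cross < 0 → take C=(4.3135,-2.9636) (cross=-11.801)
ex = (C−B)/|BC| = (1.0000,0.0050); ey = (-0.0050,1.0000)
P = B + -3.37·ex + 0.83·ey = (-3.0605,-2.1704)

-3.06 -2.17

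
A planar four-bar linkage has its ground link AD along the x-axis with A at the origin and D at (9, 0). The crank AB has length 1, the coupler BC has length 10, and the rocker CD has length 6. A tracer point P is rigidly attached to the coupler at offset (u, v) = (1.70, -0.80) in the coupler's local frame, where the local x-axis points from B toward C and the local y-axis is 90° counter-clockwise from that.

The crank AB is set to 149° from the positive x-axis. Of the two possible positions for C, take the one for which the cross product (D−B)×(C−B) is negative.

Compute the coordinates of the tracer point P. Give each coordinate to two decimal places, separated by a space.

A=(0,0), D=(9.00,0)
B = A + 1.00·(cos149°, sin149°) = (-0.8572, 0.5150)
|BD| = 9.8706
circle(B,10.00) ∩ circle(D,6.00): a=8.1773, h=5.7561
  candidates: C₊=(7.6093,5.8366) cross=56.816; C₋=(7.0086,-5.6599) cross=-56.816
  mode - wants cross < 0 → take C=(7.0086,-5.6599) (cross=-56.816)
ex = (C−B)/|BC| = (0.7866,-0.6175); ey = (0.6175,0.7866)
P = B + 1.70·ex + -0.80·ey = (-0.0140,-1.1640)

-0.01 -1.16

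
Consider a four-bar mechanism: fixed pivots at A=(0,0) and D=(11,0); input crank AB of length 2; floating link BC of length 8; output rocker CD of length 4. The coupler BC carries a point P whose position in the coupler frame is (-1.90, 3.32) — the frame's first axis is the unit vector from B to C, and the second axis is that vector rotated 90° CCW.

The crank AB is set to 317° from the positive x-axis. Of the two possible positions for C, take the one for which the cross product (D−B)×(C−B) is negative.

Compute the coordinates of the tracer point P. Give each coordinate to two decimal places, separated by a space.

A=(0,0), D=(11.00,0)
B = A + 2.00·(cos317°, sin317°) = (1.4627, -1.3640)
|BD| = 9.6343
circle(B,8.00) ∩ circle(D,4.00): a=7.3083, h=3.2541
  candidates: C₊=(8.2366,2.8920) cross=31.351; C₋=(9.1581,-3.5507) cross=-31.351
  mode - wants cross < 0 → take C=(9.1581,-3.5507) (cross=-31.351)
ex = (C−B)/|BC| = (0.9619,-0.2733); ey = (0.2733,0.9619)
P = B + -1.90·ex + 3.32·ey = (0.5425,2.3489)

0.54 2.35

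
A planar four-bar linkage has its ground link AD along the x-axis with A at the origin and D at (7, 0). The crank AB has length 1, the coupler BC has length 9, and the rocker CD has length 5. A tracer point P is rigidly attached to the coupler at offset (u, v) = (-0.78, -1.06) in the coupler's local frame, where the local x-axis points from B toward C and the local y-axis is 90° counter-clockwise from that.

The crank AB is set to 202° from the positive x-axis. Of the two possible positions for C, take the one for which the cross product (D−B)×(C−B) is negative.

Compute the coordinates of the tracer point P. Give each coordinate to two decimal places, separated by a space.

-2.14 -0.88

A=(0,0), D=(7.00,0)
B = A + 1.00·(cos202°, sin202°) = (-0.9272, -0.3746)
|BD| = 7.9360
circle(B,9.00) ∩ circle(D,5.00): a=7.4962, h=4.9806
  candidates: C₊=(6.3256,4.9543) cross=39.526; C₋=(6.7958,-4.9958) cross=-39.526
  mode - wants cross < 0 → take C=(6.7958,-4.9958) (cross=-39.526)
ex = (C−B)/|BC| = (0.8581,-0.5135); ey = (0.5135,0.8581)
P = B + -0.78·ex + -1.06·ey = (-2.1408,-0.8837)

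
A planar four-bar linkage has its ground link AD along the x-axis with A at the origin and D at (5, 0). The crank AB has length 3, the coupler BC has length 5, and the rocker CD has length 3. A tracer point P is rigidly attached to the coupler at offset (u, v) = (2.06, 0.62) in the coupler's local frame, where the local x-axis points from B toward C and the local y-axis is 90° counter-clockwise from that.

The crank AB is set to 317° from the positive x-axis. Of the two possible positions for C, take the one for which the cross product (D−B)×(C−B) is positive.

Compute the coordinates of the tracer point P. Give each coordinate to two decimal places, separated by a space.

A=(0,0), D=(5.00,0)
B = A + 3.00·(cos317°, sin317°) = (2.1941, -2.0460)
|BD| = 3.4727
circle(B,5.00) ∩ circle(D,3.00): a=4.0400, h=2.9459
  candidates: C₊=(3.7228,2.7146) cross=10.230; C₋=(7.1941,-2.0460) cross=-10.230
  mode + wants cross > 0 → take C=(3.7228,2.7146) (cross=10.230)
ex = (C−B)/|BC| = (0.3058,0.9521); ey = (-0.9521,0.3058)
P = B + 2.06·ex + 0.62·ey = (2.2336,0.1049)

2.23 0.10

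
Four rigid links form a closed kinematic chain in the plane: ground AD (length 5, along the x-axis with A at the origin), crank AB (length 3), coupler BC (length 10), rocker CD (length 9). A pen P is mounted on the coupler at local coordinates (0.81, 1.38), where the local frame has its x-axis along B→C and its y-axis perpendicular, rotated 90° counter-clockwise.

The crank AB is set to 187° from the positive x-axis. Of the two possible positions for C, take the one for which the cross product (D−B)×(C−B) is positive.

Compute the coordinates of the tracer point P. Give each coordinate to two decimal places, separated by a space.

-3.80 1.01

A=(0,0), D=(5.00,0)
B = A + 3.00·(cos187°, sin187°) = (-2.9776, -0.3656)
|BD| = 7.9860
circle(B,10.00) ∩ circle(D,9.00): a=5.1826, h=8.5522
  candidates: C₊=(1.8080,8.4149) cross=68.298; C₋=(2.5910,-8.6716) cross=-68.298
  mode + wants cross > 0 → take C=(1.8080,8.4149) (cross=68.298)
ex = (C−B)/|BC| = (0.4786,0.8781); ey = (-0.8781,0.4786)
P = B + 0.81·ex + 1.38·ey = (-3.8017,1.0060)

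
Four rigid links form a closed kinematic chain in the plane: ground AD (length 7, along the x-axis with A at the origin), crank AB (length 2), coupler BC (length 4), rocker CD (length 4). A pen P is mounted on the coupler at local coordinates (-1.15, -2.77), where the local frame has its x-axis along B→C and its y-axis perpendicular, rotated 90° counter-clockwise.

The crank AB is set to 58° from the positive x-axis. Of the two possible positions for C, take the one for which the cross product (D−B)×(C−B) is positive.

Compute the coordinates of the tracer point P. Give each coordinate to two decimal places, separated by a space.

A=(0,0), D=(7.00,0)
B = A + 2.00·(cos58°, sin58°) = (1.0598, 1.6961)
|BD| = 6.1776
circle(B,4.00) ∩ circle(D,4.00): a=3.0888, h=2.5415
  candidates: C₊=(4.7277,3.2919) cross=15.701; C₋=(3.3321,-1.5958) cross=-15.701
  mode + wants cross > 0 → take C=(4.7277,3.2919) (cross=15.701)
ex = (C−B)/|BC| = (0.9170,0.3990); ey = (-0.3990,0.9170)
P = B + -1.15·ex + -2.77·ey = (1.1104,-1.3027)

1.11 -1.30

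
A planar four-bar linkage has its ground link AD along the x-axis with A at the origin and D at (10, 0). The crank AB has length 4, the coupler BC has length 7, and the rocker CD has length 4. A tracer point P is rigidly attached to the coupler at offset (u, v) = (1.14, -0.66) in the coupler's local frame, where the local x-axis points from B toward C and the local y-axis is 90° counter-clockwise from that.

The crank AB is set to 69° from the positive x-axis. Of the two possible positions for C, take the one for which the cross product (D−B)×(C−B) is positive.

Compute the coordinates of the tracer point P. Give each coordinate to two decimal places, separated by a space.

A=(0,0), D=(10.00,0)
B = A + 4.00·(cos69°, sin69°) = (1.4335, 3.7343)
|BD| = 9.3451
circle(B,7.00) ∩ circle(D,4.00): a=6.4382, h=2.7477
  candidates: C₊=(8.4333,3.6804) cross=25.678; C₋=(6.2373,-1.3572) cross=-25.678
  mode + wants cross > 0 → take C=(8.4333,3.6804) (cross=25.678)
ex = (C−B)/|BC| = (1.0000,-0.0077); ey = (0.0077,1.0000)
P = B + 1.14·ex + -0.66·ey = (2.5684,3.0656)

2.57 3.07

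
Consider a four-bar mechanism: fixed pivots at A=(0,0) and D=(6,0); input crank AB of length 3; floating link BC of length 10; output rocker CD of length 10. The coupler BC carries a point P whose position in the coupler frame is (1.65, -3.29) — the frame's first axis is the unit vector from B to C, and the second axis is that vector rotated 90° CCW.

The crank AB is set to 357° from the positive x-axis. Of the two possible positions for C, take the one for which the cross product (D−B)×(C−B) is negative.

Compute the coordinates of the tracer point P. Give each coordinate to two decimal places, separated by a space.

0.11 -2.44

A=(0,0), D=(6.00,0)
B = A + 3.00·(cos357°, sin357°) = (2.9959, -0.1570)
|BD| = 3.0082
circle(B,10.00) ∩ circle(D,10.00): a=1.5041, h=9.8862
  candidates: C₊=(3.9820,9.7943) cross=29.740; C₋=(5.0139,-9.9513) cross=-29.740
  mode - wants cross < 0 → take C=(5.0139,-9.9513) (cross=-29.740)
ex = (C−B)/|BC| = (0.2018,-0.9794); ey = (0.9794,0.2018)
P = B + 1.65·ex + -3.29·ey = (0.1066,-2.4370)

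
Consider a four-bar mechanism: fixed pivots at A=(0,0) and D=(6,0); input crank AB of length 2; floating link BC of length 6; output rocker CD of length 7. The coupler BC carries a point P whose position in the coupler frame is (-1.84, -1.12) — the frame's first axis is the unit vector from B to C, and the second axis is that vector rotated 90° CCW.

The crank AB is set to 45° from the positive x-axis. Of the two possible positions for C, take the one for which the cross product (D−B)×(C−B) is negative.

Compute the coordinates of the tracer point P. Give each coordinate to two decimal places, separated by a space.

0.53 3.38

A=(0,0), D=(6.00,0)
B = A + 2.00·(cos45°, sin45°) = (1.4142, 1.4142)
|BD| = 4.7989
circle(B,6.00) ∩ circle(D,7.00): a=1.0450, h=5.9083
  candidates: C₊=(4.1539,6.7522) cross=28.353; C₋=(0.6716,-4.5397) cross=-28.353
  mode - wants cross < 0 → take C=(0.6716,-4.5397) (cross=-28.353)
ex = (C−B)/|BC| = (-0.1238,-0.9923); ey = (0.9923,-0.1238)
P = B + -1.84·ex + -1.12·ey = (0.5305,3.3787)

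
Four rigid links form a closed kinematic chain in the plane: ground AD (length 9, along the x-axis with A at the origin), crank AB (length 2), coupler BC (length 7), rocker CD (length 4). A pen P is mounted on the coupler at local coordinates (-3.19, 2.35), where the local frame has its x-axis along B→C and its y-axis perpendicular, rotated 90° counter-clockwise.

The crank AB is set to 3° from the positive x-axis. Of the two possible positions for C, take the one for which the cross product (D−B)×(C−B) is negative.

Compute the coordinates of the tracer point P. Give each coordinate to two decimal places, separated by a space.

A=(0,0), D=(9.00,0)
B = A + 2.00·(cos3°, sin3°) = (1.9973, 0.1047)
|BD| = 7.0035
circle(B,7.00) ∩ circle(D,4.00): a=5.8577, h=3.8324
  candidates: C₊=(7.9116,3.8491) cross=26.840; C₋=(7.7970,-3.8148) cross=-26.840
  mode - wants cross < 0 → take C=(7.7970,-3.8148) (cross=-26.840)
ex = (C−B)/|BC| = (0.8285,-0.5599); ey = (0.5599,0.8285)
P = B + -3.19·ex + 2.35·ey = (0.6700,3.8379)

0.67 3.84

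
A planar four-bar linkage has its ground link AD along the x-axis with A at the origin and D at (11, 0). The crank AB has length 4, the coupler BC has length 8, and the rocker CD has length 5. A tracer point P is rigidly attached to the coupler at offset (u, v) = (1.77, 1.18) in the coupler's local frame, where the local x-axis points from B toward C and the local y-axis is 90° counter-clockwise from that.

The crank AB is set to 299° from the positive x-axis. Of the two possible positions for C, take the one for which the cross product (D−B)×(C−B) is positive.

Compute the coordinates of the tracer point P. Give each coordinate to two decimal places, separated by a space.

A=(0,0), D=(11.00,0)
B = A + 4.00·(cos299°, sin299°) = (1.9392, -3.4985)
|BD| = 9.7127
circle(B,8.00) ∩ circle(D,5.00): a=6.8640, h=4.1091
  candidates: C₊=(6.8624,2.8072) cross=39.911; C₋=(9.8226,-4.8594) cross=-39.911
  mode + wants cross > 0 → take C=(6.8624,2.8072) (cross=39.911)
ex = (C−B)/|BC| = (0.6154,0.7882); ey = (-0.7882,0.6154)
P = B + 1.77·ex + 1.18·ey = (2.0984,-1.3772)

2.10 -1.38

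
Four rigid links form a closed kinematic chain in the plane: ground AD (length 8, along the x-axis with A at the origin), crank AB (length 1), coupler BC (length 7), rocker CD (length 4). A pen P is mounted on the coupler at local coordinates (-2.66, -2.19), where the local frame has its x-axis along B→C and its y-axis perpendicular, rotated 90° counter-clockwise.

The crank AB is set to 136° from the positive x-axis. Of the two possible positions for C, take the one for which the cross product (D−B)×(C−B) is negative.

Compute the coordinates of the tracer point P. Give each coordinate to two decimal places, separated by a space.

A=(0,0), D=(8.00,0)
B = A + 1.00·(cos136°, sin136°) = (-0.7193, 0.6947)
|BD| = 8.7470
circle(B,7.00) ∩ circle(D,4.00): a=6.2599, h=3.1328
  candidates: C₊=(5.7695,3.3204) cross=27.402; C₋=(5.2719,-2.9254) cross=-27.402
  mode - wants cross < 0 → take C=(5.2719,-2.9254) (cross=-27.402)
ex = (C−B)/|BC| = (0.8559,-0.5171); ey = (0.5171,0.8559)
P = B + -2.66·ex + -2.19·ey = (-4.1286,0.1958)

-4.13 0.20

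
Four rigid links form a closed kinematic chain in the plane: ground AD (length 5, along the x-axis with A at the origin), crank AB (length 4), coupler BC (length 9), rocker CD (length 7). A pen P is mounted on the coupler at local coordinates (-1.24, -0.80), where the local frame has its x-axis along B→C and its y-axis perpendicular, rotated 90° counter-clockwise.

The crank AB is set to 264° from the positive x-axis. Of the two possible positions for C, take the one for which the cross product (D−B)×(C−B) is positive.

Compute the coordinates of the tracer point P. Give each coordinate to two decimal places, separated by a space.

A=(0,0), D=(5.00,0)
B = A + 4.00·(cos264°, sin264°) = (-0.4181, -3.9781)
|BD| = 6.7217
circle(B,9.00) ∩ circle(D,7.00): a=5.7412, h=6.9310
  candidates: C₊=(0.1077,5.0065) cross=46.588; C₋=(8.3116,-6.1671) cross=-46.588
  mode + wants cross > 0 → take C=(0.1077,5.0065) (cross=46.588)
ex = (C−B)/|BC| = (0.0584,0.9983); ey = (-0.9983,0.0584)
P = B + -1.24·ex + -0.80·ey = (0.3081,-5.2627)

0.31 -5.26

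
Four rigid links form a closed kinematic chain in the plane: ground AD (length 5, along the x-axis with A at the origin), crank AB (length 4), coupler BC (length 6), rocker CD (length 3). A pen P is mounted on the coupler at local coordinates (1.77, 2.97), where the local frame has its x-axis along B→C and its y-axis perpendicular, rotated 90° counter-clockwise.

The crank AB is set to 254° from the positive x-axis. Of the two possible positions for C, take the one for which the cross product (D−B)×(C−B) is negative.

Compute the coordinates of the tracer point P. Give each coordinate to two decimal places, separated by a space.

A=(0,0), D=(5.00,0)
B = A + 4.00·(cos254°, sin254°) = (-1.1025, -3.8450)
|BD| = 7.2129
circle(B,6.00) ∩ circle(D,3.00): a=5.4781, h=2.4476
  candidates: C₊=(2.2275,1.1460) cross=17.654; C₋=(4.8370,-2.9956) cross=-17.654
  mode - wants cross < 0 → take C=(4.8370,-2.9956) (cross=-17.654)
ex = (C−B)/|BC| = (0.9899,0.1416); ey = (-0.1416,0.9899)
P = B + 1.77·ex + 2.97·ey = (0.2291,-0.6544)

0.23 -0.65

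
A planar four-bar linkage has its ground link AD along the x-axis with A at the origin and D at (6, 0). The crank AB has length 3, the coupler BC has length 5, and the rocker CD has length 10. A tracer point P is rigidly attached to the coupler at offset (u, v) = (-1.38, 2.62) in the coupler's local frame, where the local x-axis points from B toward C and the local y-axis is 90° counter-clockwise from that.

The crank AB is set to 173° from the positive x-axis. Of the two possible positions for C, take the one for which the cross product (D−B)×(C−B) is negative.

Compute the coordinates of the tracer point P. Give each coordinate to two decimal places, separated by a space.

-0.39 1.81

A=(0,0), D=(6.00,0)
B = A + 3.00·(cos173°, sin173°) = (-2.9776, 0.3656)
|BD| = 8.9851
circle(B,5.00) ∩ circle(D,10.00): a=0.3190, h=4.9898
  candidates: C₊=(-2.4559,5.3383) cross=44.834; C₋=(-2.8620,-4.6331) cross=-44.834
  mode - wants cross < 0 → take C=(-2.8620,-4.6331) (cross=-44.834)
ex = (C−B)/|BC| = (0.0231,-0.9997); ey = (0.9997,0.0231)
P = B + -1.38·ex + 2.62·ey = (-0.3903,1.8058)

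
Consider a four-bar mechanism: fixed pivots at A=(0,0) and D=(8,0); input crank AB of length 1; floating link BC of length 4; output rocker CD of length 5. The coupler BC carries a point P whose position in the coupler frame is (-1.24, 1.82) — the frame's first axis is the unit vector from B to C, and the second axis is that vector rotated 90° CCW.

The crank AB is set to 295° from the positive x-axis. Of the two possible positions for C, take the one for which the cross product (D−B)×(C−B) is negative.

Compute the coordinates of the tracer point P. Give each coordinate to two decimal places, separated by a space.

A=(0,0), D=(8.00,0)
B = A + 1.00·(cos295°, sin295°) = (0.4226, -0.9063)
|BD| = 7.6314
circle(B,4.00) ∩ circle(D,5.00): a=3.2260, h=2.3649
  candidates: C₊=(3.3450,1.8250) cross=18.047; C₋=(3.9067,-2.8713) cross=-18.047
  mode - wants cross < 0 → take C=(3.9067,-2.8713) (cross=-18.047)
ex = (C−B)/|BC| = (0.8710,-0.4913); ey = (0.4913,0.8710)
P = B + -1.24·ex + 1.82·ey = (0.2367,1.2881)

0.24 1.29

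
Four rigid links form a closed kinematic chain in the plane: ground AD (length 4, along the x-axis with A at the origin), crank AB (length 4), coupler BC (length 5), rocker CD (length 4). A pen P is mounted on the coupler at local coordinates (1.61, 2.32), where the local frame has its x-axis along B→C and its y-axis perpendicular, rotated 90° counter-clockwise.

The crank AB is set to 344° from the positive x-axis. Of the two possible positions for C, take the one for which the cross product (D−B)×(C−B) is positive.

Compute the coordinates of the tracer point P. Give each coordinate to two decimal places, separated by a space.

A=(0,0), D=(4.00,0)
B = A + 4.00·(cos344°, sin344°) = (3.8450, -1.1025)
|BD| = 1.1134
circle(B,5.00) ∩ circle(D,4.00): a=4.5984, h=1.9633
  candidates: C₊=(2.5408,3.7244) cross=2.186; C₋=(6.4292,3.1779) cross=-2.186
  mode + wants cross > 0 → take C=(2.5408,3.7244) (cross=2.186)
ex = (C−B)/|BC| = (-0.2608,0.9654); ey = (-0.9654,-0.2608)
P = B + 1.61·ex + 2.32·ey = (1.1854,-0.1534)

1.19 -0.15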